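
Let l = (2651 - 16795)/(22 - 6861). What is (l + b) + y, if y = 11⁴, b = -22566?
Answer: -54184931/6839 ≈ -7922.9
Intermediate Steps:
l = 14144/6839 (l = -14144/(-6839) = -14144*(-1/6839) = 14144/6839 ≈ 2.0681)
y = 14641
(l + b) + y = (14144/6839 - 22566) + 14641 = -154314730/6839 + 14641 = -54184931/6839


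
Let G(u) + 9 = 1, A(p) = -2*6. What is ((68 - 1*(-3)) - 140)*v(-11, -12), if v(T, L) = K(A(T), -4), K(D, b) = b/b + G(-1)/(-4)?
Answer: -207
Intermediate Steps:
A(p) = -12
G(u) = -8 (G(u) = -9 + 1 = -8)
K(D, b) = 3 (K(D, b) = b/b - 8/(-4) = 1 - 8*(-¼) = 1 + 2 = 3)
v(T, L) = 3
((68 - 1*(-3)) - 140)*v(-11, -12) = ((68 - 1*(-3)) - 140)*3 = ((68 + 3) - 140)*3 = (71 - 140)*3 = -69*3 = -207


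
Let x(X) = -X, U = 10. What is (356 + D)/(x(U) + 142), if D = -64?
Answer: 73/33 ≈ 2.2121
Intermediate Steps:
(356 + D)/(x(U) + 142) = (356 - 64)/(-1*10 + 142) = 292/(-10 + 142) = 292/132 = 292*(1/132) = 73/33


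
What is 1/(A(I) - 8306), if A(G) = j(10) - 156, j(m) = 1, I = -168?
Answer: -1/8461 ≈ -0.00011819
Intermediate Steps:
A(G) = -155 (A(G) = 1 - 156 = -155)
1/(A(I) - 8306) = 1/(-155 - 8306) = 1/(-8461) = -1/8461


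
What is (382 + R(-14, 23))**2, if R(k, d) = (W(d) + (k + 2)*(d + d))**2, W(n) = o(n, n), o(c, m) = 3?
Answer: 91072979089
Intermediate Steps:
W(n) = 3
R(k, d) = (3 + 2*d*(2 + k))**2 (R(k, d) = (3 + (k + 2)*(d + d))**2 = (3 + (2 + k)*(2*d))**2 = (3 + 2*d*(2 + k))**2)
(382 + R(-14, 23))**2 = (382 + (3 + 4*23 + 2*23*(-14))**2)**2 = (382 + (3 + 92 - 644)**2)**2 = (382 + (-549)**2)**2 = (382 + 301401)**2 = 301783**2 = 91072979089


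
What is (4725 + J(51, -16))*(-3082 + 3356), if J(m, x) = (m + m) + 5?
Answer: 1323968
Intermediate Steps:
J(m, x) = 5 + 2*m (J(m, x) = 2*m + 5 = 5 + 2*m)
(4725 + J(51, -16))*(-3082 + 3356) = (4725 + (5 + 2*51))*(-3082 + 3356) = (4725 + (5 + 102))*274 = (4725 + 107)*274 = 4832*274 = 1323968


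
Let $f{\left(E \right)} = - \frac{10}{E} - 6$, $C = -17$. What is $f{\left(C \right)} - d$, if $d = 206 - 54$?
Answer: $- \frac{2676}{17} \approx -157.41$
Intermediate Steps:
$f{\left(E \right)} = -6 - \frac{10}{E}$
$d = 152$
$f{\left(C \right)} - d = \left(-6 - \frac{10}{-17}\right) - 152 = \left(-6 - - \frac{10}{17}\right) - 152 = \left(-6 + \frac{10}{17}\right) - 152 = - \frac{92}{17} - 152 = - \frac{2676}{17}$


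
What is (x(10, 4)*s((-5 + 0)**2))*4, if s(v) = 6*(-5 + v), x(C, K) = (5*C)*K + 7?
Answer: 99360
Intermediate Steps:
x(C, K) = 7 + 5*C*K (x(C, K) = 5*C*K + 7 = 7 + 5*C*K)
s(v) = -30 + 6*v
(x(10, 4)*s((-5 + 0)**2))*4 = ((7 + 5*10*4)*(-30 + 6*(-5 + 0)**2))*4 = ((7 + 200)*(-30 + 6*(-5)**2))*4 = (207*(-30 + 6*25))*4 = (207*(-30 + 150))*4 = (207*120)*4 = 24840*4 = 99360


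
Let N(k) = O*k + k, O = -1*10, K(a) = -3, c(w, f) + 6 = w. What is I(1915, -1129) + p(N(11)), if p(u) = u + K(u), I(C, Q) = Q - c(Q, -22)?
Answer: -96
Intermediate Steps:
c(w, f) = -6 + w
O = -10
N(k) = -9*k (N(k) = -10*k + k = -9*k)
I(C, Q) = 6 (I(C, Q) = Q - (-6 + Q) = Q + (6 - Q) = 6)
p(u) = -3 + u (p(u) = u - 3 = -3 + u)
I(1915, -1129) + p(N(11)) = 6 + (-3 - 9*11) = 6 + (-3 - 99) = 6 - 102 = -96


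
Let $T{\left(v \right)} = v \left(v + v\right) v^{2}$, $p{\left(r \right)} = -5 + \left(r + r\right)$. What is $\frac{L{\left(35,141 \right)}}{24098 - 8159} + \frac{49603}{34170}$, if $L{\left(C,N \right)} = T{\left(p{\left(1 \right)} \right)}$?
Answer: $\frac{88461973}{60515070} \approx 1.4618$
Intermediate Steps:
$p{\left(r \right)} = -5 + 2 r$
$T{\left(v \right)} = 2 v^{4}$ ($T{\left(v \right)} = v 2 v v^{2} = 2 v^{2} v^{2} = 2 v^{4}$)
$L{\left(C,N \right)} = 162$ ($L{\left(C,N \right)} = 2 \left(-5 + 2 \cdot 1\right)^{4} = 2 \left(-5 + 2\right)^{4} = 2 \left(-3\right)^{4} = 2 \cdot 81 = 162$)
$\frac{L{\left(35,141 \right)}}{24098 - 8159} + \frac{49603}{34170} = \frac{162}{24098 - 8159} + \frac{49603}{34170} = \frac{162}{15939} + 49603 \cdot \frac{1}{34170} = 162 \cdot \frac{1}{15939} + \frac{49603}{34170} = \frac{18}{1771} + \frac{49603}{34170} = \frac{88461973}{60515070}$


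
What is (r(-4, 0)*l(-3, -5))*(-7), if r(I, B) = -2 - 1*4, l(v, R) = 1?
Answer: 42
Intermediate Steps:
r(I, B) = -6 (r(I, B) = -2 - 4 = -6)
(r(-4, 0)*l(-3, -5))*(-7) = -6*1*(-7) = -6*(-7) = 42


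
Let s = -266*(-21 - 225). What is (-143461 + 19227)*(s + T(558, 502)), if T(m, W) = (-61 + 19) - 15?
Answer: -8122294686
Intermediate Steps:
T(m, W) = -57 (T(m, W) = -42 - 15 = -57)
s = 65436 (s = -266*(-246) = 65436)
(-143461 + 19227)*(s + T(558, 502)) = (-143461 + 19227)*(65436 - 57) = -124234*65379 = -8122294686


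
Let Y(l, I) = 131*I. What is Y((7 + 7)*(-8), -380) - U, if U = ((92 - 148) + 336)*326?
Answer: -141060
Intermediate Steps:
U = 91280 (U = (-56 + 336)*326 = 280*326 = 91280)
Y((7 + 7)*(-8), -380) - U = 131*(-380) - 1*91280 = -49780 - 91280 = -141060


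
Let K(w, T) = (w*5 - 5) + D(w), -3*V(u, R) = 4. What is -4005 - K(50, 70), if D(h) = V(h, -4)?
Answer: -12746/3 ≈ -4248.7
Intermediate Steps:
V(u, R) = -4/3 (V(u, R) = -⅓*4 = -4/3)
D(h) = -4/3
K(w, T) = -19/3 + 5*w (K(w, T) = (w*5 - 5) - 4/3 = (5*w - 5) - 4/3 = (-5 + 5*w) - 4/3 = -19/3 + 5*w)
-4005 - K(50, 70) = -4005 - (-19/3 + 5*50) = -4005 - (-19/3 + 250) = -4005 - 1*731/3 = -4005 - 731/3 = -12746/3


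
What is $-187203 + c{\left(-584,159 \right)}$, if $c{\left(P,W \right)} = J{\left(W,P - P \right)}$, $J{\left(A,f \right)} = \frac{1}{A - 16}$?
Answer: $- \frac{26770028}{143} \approx -1.872 \cdot 10^{5}$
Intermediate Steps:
$J{\left(A,f \right)} = \frac{1}{-16 + A}$
$c{\left(P,W \right)} = \frac{1}{-16 + W}$
$-187203 + c{\left(-584,159 \right)} = -187203 + \frac{1}{-16 + 159} = -187203 + \frac{1}{143} = - \frac{26770028}{143}$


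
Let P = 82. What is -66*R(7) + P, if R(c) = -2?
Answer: 214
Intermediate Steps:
-66*R(7) + P = -66*(-2) + 82 = 132 + 82 = 214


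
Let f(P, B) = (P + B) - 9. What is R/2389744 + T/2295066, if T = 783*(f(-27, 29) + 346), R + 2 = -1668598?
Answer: -33283548432/57131460449 ≈ -0.58258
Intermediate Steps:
f(P, B) = -9 + B + P (f(P, B) = (B + P) - 9 = -9 + B + P)
R = -1668600 (R = -2 - 1668598 = -1668600)
T = 265437 (T = 783*((-9 + 29 - 27) + 346) = 783*(-7 + 346) = 783*339 = 265437)
R/2389744 + T/2295066 = -1668600/2389744 + 265437/2295066 = -1668600*1/2389744 + 265437*(1/2295066) = -208575/298718 + 88479/765022 = -33283548432/57131460449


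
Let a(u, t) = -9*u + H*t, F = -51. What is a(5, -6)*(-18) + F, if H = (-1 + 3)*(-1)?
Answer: 543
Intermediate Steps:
H = -2 (H = 2*(-1) = -2)
a(u, t) = -9*u - 2*t
a(5, -6)*(-18) + F = (-9*5 - 2*(-6))*(-18) - 51 = (-45 + 12)*(-18) - 51 = -33*(-18) - 51 = 594 - 51 = 543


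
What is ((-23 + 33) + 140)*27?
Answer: 4050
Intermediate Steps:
((-23 + 33) + 140)*27 = (10 + 140)*27 = 150*27 = 4050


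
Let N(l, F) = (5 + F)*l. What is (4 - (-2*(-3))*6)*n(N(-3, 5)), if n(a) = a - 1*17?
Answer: 1504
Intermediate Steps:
N(l, F) = l*(5 + F)
n(a) = -17 + a (n(a) = a - 17 = -17 + a)
(4 - (-2*(-3))*6)*n(N(-3, 5)) = (4 - (-2*(-3))*6)*(-17 - 3*(5 + 5)) = (4 - 6*6)*(-17 - 3*10) = (4 - 1*36)*(-17 - 30) = (4 - 36)*(-47) = -32*(-47) = 1504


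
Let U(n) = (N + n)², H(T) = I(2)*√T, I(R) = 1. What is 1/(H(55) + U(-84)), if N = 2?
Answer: 6724/45212121 - √55/45212121 ≈ 0.00014856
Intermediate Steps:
H(T) = √T (H(T) = 1*√T = √T)
U(n) = (2 + n)²
1/(H(55) + U(-84)) = 1/(√55 + (2 - 84)²) = 1/(√55 + (-82)²) = 1/(√55 + 6724) = 1/(6724 + √55)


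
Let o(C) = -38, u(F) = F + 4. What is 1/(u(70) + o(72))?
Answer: 1/36 ≈ 0.027778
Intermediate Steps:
u(F) = 4 + F
1/(u(70) + o(72)) = 1/((4 + 70) - 38) = 1/(74 - 38) = 1/36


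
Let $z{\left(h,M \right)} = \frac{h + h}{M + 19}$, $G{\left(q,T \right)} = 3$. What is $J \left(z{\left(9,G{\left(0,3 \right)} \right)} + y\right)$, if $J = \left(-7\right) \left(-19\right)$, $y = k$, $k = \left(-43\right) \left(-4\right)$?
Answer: $\frac{252833}{11} \approx 22985.0$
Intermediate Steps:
$k = 172$
$z{\left(h,M \right)} = \frac{2 h}{19 + M}$
$y = 172$
$J = 133$
$J \left(z{\left(9,G{\left(0,3 \right)} \right)} + y\right) = 133 \left(2 \cdot 9 \frac{1}{19 + 3} + 172\right) = 133 \left(2 \cdot 9 \cdot \frac{1}{22} + 172\right) = 133 \left(\frac{9}{11} + 172\right) = 133 \cdot \frac{1901}{11} = \frac{252833}{11}$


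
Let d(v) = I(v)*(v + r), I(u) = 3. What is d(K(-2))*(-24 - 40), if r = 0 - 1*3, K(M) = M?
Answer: 960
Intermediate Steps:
r = -3 (r = 0 - 3 = -3)
d(v) = -9 + 3*v (d(v) = 3*(v - 3) = 3*(-3 + v) = -9 + 3*v)
d(K(-2))*(-24 - 40) = (-9 + 3*(-2))*(-24 - 40) = (-9 - 6)*(-64) = -15*(-64) = 960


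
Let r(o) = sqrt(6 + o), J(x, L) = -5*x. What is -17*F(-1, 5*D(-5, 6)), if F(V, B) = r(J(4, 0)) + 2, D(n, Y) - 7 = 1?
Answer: -34 - 17*I*sqrt(14) ≈ -34.0 - 63.608*I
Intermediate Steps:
D(n, Y) = 8 (D(n, Y) = 7 + 1 = 8)
J(x, L) = -5*x
F(V, B) = 2 + I*sqrt(14) (F(V, B) = sqrt(6 - 5*4) + 2 = sqrt(6 - 20) + 2 = sqrt(-14) + 2 = I*sqrt(14) + 2 = 2 + I*sqrt(14))
-17*F(-1, 5*D(-5, 6)) = -17*(2 + I*sqrt(14)) = -34 - 17*I*sqrt(14)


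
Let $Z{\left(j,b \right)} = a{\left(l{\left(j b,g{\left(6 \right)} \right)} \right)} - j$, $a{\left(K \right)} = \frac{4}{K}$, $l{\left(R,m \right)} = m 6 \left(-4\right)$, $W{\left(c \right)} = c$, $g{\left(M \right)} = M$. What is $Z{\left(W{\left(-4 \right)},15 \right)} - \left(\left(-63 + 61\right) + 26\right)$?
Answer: $- \frac{721}{36} \approx -20.028$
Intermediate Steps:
$l{\left(R,m \right)} = - 24 m$ ($l{\left(R,m \right)} = 6 m \left(-4\right) = - 24 m$)
$Z{\left(j,b \right)} = - \frac{1}{36} - j$ ($Z{\left(j,b \right)} = \frac{4}{\left(-24\right) 6} - j = \frac{4}{-144} - j = 4 \left(- \frac{1}{144}\right) - j = - \frac{1}{36} - j$)
$Z{\left(W{\left(-4 \right)},15 \right)} - \left(\left(-63 + 61\right) + 26\right) = \left(- \frac{1}{36} - -4\right) - \left(\left(-63 + 61\right) + 26\right) = \left(- \frac{1}{36} + 4\right) - \left(-2 + 26\right) = \frac{143}{36} - 24 = - \frac{721}{36}$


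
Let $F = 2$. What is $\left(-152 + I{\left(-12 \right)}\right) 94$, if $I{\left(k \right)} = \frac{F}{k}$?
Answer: $- \frac{42911}{3} \approx -14304.0$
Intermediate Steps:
$I{\left(k \right)} = \frac{2}{k}$
$\left(-152 + I{\left(-12 \right)}\right) 94 = \left(-152 + \frac{2}{-12}\right) 94 = \left(-152 + 2 \left(- \frac{1}{12}\right)\right) 94 = \left(-152 - \frac{1}{6}\right) 94 = \left(- \frac{913}{6}\right) 94 = - \frac{42911}{3}$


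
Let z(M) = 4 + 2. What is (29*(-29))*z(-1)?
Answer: -5046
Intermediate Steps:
z(M) = 6
(29*(-29))*z(-1) = (29*(-29))*6 = -841*6 = -5046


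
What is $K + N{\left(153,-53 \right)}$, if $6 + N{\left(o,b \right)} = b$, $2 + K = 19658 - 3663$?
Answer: $15934$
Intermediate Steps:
$K = 15993$ ($K = -2 + \left(19658 - 3663\right) = -2 + 15995 = 15993$)
$N{\left(o,b \right)} = -6 + b$
$K + N{\left(153,-53 \right)} = 15993 - 59 = 15934$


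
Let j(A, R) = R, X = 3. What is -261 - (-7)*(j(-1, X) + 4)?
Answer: -212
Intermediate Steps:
-261 - (-7)*(j(-1, X) + 4) = -261 - (-7)*(3 + 4) = -261 - (-7)*7 = -261 - 1*(-49) = -261 + 49 = -212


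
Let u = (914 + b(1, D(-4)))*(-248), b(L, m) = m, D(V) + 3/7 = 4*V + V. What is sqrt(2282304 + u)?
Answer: 2*sqrt(25243554)/7 ≈ 1435.5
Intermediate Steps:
D(V) = -3/7 + 5*V (D(V) = -3/7 + (4*V + V) = -3/7 + 5*V)
u = -1551240/7 (u = (914 + (-3/7 + 5*(-4)))*(-248) = (914 + (-3/7 - 20))*(-248) = (914 - 143/7)*(-248) = (6255/7)*(-248) = -1551240/7 ≈ -2.2161e+5)
sqrt(2282304 + u) = sqrt(2282304 - 1551240/7) = sqrt(14424888/7) = 2*sqrt(25243554)/7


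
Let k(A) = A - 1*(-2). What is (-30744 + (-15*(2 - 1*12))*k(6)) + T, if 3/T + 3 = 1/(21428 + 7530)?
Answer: -2566662786/86873 ≈ -29545.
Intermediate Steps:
k(A) = 2 + A (k(A) = A + 2 = 2 + A)
T = -86874/86873 (T = 3/(-3 + 1/(21428 + 7530)) = 3/(-3 + 1/28958) = 3/(-86873/28958) = 3*(-28958/86873) = -86874/86873 ≈ -1.0000)
(-30744 + (-15*(2 - 1*12))*k(6)) + T = (-30744 + (-15*(2 - 1*12))*(2 + 6)) - 86874/86873 = (-30744 - 15*(2 - 12)*8) - 86874/86873 = (-30744 - 15*(-10)*8) - 86874/86873 = (-30744 + 150*8) - 86874/86873 = (-30744 + 1200) - 86874/86873 = -29544 - 86874/86873 = -2566662786/86873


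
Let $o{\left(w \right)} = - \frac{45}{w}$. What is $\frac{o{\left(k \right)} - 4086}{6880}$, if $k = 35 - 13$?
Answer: $- \frac{89937}{151360} \approx -0.59419$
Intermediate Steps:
$k = 22$ ($k = 35 - 13 = 22$)
$\frac{o{\left(k \right)} - 4086}{6880} = \frac{- \frac{45}{22} - 4086}{6880} = \left(\left(-45\right) \frac{1}{22} - 4086\right) \frac{1}{6880} = \left(- \frac{45}{22} - 4086\right) \frac{1}{6880} = \left(- \frac{89937}{22}\right) \frac{1}{6880} = - \frac{89937}{151360}$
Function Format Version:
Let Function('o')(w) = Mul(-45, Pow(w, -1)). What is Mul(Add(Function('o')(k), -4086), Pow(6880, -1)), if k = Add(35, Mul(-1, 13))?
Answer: Rational(-89937, 151360) ≈ -0.59419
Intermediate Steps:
k = 22 (k = Add(35, -13) = 22)
Mul(Add(Function('o')(k), -4086), Pow(6880, -1)) = Mul(Add(Mul(-45, Pow(22, -1)), -4086), Pow(6880, -1)) = Mul(Add(Mul(-45, Rational(1, 22)), -4086), Rational(1, 6880)) = Mul(Add(Rational(-45, 22), -4086), Rational(1, 6880)) = Mul(Rational(-89937, 22), Rational(1, 6880)) = Rational(-89937, 151360)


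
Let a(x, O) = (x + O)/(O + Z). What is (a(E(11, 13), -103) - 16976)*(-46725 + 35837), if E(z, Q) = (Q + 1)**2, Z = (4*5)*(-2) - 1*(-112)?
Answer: 184867352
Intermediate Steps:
Z = 72 (Z = 20*(-2) + 112 = -40 + 112 = 72)
E(z, Q) = (1 + Q)**2
a(x, O) = (O + x)/(72 + O) (a(x, O) = (x + O)/(O + 72) = (O + x)/(72 + O))
(a(E(11, 13), -103) - 16976)*(-46725 + 35837) = ((-103 + (1 + 13)**2)/(72 - 103) - 16976)*(-46725 + 35837) = ((-103 + 14**2)/(-31) - 16976)*(-10888) = (-(-103 + 196)/31 - 16976)*(-10888) = (-1/31*93 - 16976)*(-10888) = (-3 - 16976)*(-10888) = -16979*(-10888) = 184867352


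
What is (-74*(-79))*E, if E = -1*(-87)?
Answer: 508602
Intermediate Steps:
E = 87
(-74*(-79))*E = -74*(-79)*87 = 5846*87 = 508602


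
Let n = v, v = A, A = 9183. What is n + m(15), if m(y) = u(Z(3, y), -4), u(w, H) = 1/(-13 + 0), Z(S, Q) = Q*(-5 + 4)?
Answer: 119378/13 ≈ 9182.9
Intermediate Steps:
Z(S, Q) = -Q (Z(S, Q) = Q*(-1) = -Q)
u(w, H) = -1/13 (u(w, H) = 1/(-13) = -1/13)
m(y) = -1/13
v = 9183
n = 9183
n + m(15) = 9183 - 1/13 = 119378/13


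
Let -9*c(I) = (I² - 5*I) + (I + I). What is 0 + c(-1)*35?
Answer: -140/9 ≈ -15.556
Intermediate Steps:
c(I) = -I²/9 + I/3 (c(I) = -((I² - 5*I) + (I + I))/9 = -((I² - 5*I) + 2*I)/9 = -(I² - 3*I)/9 = -I²/9 + I/3)
0 + c(-1)*35 = 0 + ((⅑)*(-1)*(3 - 1*(-1)))*35 = 0 + ((⅑)*(-1)*(3 + 1))*35 = 0 + ((⅑)*(-1)*4)*35 = 0 - 4/9*35 = 0 - 140/9 = -140/9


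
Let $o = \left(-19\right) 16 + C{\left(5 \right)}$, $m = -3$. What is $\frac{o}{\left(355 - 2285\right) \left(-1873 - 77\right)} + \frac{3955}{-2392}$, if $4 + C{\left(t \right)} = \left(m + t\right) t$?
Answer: $- \frac{286256833}{173121000} \approx -1.6535$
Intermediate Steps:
$C{\left(t \right)} = -4 + t \left(-3 + t\right)$ ($C{\left(t \right)} = -4 + \left(-3 + t\right) t = -4 + t \left(-3 + t\right)$)
$o = -298$ ($o = \left(-19\right) 16 - \left(19 - 25\right) = -304 - -6 = -304 + 6 = -298$)
$\frac{o}{\left(355 - 2285\right) \left(-1873 - 77\right)} + \frac{3955}{-2392} = - \frac{298}{\left(355 - 2285\right) \left(-1873 - 77\right)} + \frac{3955}{-2392} = - \frac{298}{\left(-1930\right) \left(-1950\right)} + 3955 \left(- \frac{1}{2392}\right) = - \frac{298}{3763500} - \frac{3955}{2392} = \left(-298\right) \frac{1}{3763500} - \frac{3955}{2392} = - \frac{149}{1881750} - \frac{3955}{2392} = - \frac{286256833}{173121000}$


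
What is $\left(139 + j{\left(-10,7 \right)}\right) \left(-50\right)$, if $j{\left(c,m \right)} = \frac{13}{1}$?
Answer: $-7600$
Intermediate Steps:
$j{\left(c,m \right)} = 13$ ($j{\left(c,m \right)} = 13 \cdot 1 = 13$)
$\left(139 + j{\left(-10,7 \right)}\right) \left(-50\right) = \left(139 + 13\right) \left(-50\right) = 152 \left(-50\right) = -7600$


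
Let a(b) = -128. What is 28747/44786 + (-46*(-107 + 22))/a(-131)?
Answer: -42858411/1433152 ≈ -29.905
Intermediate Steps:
28747/44786 + (-46*(-107 + 22))/a(-131) = 28747/44786 - 46*(-107 + 22)/(-128) = 28747*(1/44786) - 46*(-85)*(-1/128) = 28747/44786 + 3910*(-1/128) = 28747/44786 - 1955/64 = -42858411/1433152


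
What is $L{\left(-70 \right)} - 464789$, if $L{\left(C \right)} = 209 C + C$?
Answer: $-479489$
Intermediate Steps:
$L{\left(C \right)} = 210 C$
$L{\left(-70 \right)} - 464789 = 210 \left(-70\right) - 464789 = -14700 - 464789 = -479489$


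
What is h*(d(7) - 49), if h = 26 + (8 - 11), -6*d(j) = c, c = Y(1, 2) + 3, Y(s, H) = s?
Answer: -3427/3 ≈ -1142.3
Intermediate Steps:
c = 4 (c = 1 + 3 = 4)
d(j) = -2/3 (d(j) = -1/6*4 = -2/3)
h = 23 (h = 26 - 3 = 23)
h*(d(7) - 49) = 23*(-2/3 - 49) = 23*(-149/3) = -3427/3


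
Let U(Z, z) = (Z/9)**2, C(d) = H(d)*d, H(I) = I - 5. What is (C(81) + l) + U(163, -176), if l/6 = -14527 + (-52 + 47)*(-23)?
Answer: -6479027/81 ≈ -79988.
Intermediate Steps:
H(I) = -5 + I
C(d) = d*(-5 + d) (C(d) = (-5 + d)*d = d*(-5 + d))
U(Z, z) = Z**2/81 (U(Z, z) = (Z*(1/9))**2 = (Z/9)**2 = Z**2/81)
l = -86472 (l = 6*(-14527 + (-52 + 47)*(-23)) = 6*(-14527 - 5*(-23)) = 6*(-14527 + 115) = 6*(-14412) = -86472)
(C(81) + l) + U(163, -176) = (81*(-5 + 81) - 86472) + (1/81)*163**2 = (81*76 - 86472) + (1/81)*26569 = (6156 - 86472) + 26569/81 = -80316 + 26569/81 = -6479027/81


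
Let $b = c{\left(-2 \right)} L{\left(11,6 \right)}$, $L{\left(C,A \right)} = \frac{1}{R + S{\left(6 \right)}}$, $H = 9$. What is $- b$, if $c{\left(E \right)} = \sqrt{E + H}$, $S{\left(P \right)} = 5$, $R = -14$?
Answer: $\frac{\sqrt{7}}{9} \approx 0.29397$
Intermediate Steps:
$c{\left(E \right)} = \sqrt{9 + E}$ ($c{\left(E \right)} = \sqrt{E + 9} = \sqrt{9 + E}$)
$L{\left(C,A \right)} = - \frac{1}{9}$ ($L{\left(C,A \right)} = \frac{1}{-14 + 5} = \frac{1}{-9} = - \frac{1}{9}$)
$b = - \frac{\sqrt{7}}{9}$ ($b = \sqrt{9 - 2} \left(- \frac{1}{9}\right) = \sqrt{7} \left(- \frac{1}{9}\right) = - \frac{\sqrt{7}}{9} \approx -0.29397$)
$- b = - \frac{\left(-1\right) \sqrt{7}}{9} = \frac{\sqrt{7}}{9}$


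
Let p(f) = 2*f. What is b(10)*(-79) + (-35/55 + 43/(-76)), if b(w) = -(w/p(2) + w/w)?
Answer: 230149/836 ≈ 275.30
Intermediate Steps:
b(w) = -1 - w/4 (b(w) = -(w/((2*2)) + w/w) = -(w/4 + 1) = -(1 + w/4) = -1 - w/4)
b(10)*(-79) + (-35/55 + 43/(-76)) = (-1 - 1/4*10)*(-79) + (-35/55 + 43/(-76)) = (-1 - 5/2)*(-79) + (-35*1/55 + 43*(-1/76)) = -7/2*(-79) + (-7/11 - 43/76) = 553/2 - 1005/836 = 230149/836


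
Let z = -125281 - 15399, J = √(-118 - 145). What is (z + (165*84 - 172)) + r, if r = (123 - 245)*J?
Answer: -126992 - 122*I*√263 ≈ -1.2699e+5 - 1978.5*I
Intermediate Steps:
J = I*√263 (J = √(-263) = I*√263 ≈ 16.217*I)
z = -140680
r = -122*I*√263 (r = (123 - 245)*(I*√263) = -122*I*√263 ≈ -1978.5*I)
(z + (165*84 - 172)) + r = (-140680 + (165*84 - 172)) - 122*I*√263 = (-140680 + (13860 - 172)) - 122*I*√263 = (-140680 + 13688) - 122*I*√263 = -126992 - 122*I*√263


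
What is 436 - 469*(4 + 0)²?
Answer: -7068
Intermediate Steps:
436 - 469*(4 + 0)² = 436 - 469*4² = 436 - 469*16 = 436 - 7504 = -7068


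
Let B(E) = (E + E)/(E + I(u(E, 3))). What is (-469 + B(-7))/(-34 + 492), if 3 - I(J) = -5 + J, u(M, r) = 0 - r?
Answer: -945/916 ≈ -1.0317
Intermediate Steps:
u(M, r) = -r
I(J) = 8 - J (I(J) = 3 - (-5 + J) = 3 + (5 - J) = 8 - J)
B(E) = 2*E/(11 + E) (B(E) = (E + E)/(E + (8 - (-1)*3)) = (2*E)/(E + (8 - 1*(-3))) = (2*E)/(E + (8 + 3)) = (2*E)/(E + 11) = (2*E)/(11 + E) = 2*E/(11 + E))
(-469 + B(-7))/(-34 + 492) = (-469 + 2*(-7)/(11 - 7))/(-34 + 492) = (-469 + 2*(-7)/4)/458 = (-469 + 2*(-7)*(1/4))*(1/458) = (-469 - 7/2)*(1/458) = -945/2*1/458 = -945/916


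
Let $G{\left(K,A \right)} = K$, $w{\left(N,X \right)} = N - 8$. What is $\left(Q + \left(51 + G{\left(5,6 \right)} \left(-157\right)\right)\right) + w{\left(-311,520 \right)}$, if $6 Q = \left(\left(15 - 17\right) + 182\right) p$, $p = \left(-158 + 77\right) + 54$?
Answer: $-1863$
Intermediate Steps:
$w{\left(N,X \right)} = -8 + N$
$p = -27$ ($p = -81 + 54 = -27$)
$Q = -810$ ($Q = \frac{\left(\left(15 - 17\right) + 182\right) \left(-27\right)}{6} = \frac{\left(-2 + 182\right) \left(-27\right)}{6} = \frac{180 \left(-27\right)}{6} = \frac{1}{6} \left(-4860\right) = -810$)
$\left(Q + \left(51 + G{\left(5,6 \right)} \left(-157\right)\right)\right) + w{\left(-311,520 \right)} = \left(-810 + \left(51 + 5 \left(-157\right)\right)\right) - 319 = \left(-810 + \left(51 - 785\right)\right) - 319 = \left(-810 - 734\right) - 319 = -1544 - 319 = -1863$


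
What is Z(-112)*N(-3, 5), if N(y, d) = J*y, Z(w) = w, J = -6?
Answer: -2016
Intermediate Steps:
N(y, d) = -6*y
Z(-112)*N(-3, 5) = -(-672)*(-3) = -112*18 = -2016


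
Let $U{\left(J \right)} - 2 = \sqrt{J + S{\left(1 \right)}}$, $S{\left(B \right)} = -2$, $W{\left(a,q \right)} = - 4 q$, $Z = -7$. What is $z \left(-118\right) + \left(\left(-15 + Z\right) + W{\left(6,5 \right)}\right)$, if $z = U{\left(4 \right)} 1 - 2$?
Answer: $-42 - 118 \sqrt{2} \approx -208.88$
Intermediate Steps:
$U{\left(J \right)} = 2 + \sqrt{-2 + J}$ ($U{\left(J \right)} = 2 + \sqrt{J - 2} = 2 + \sqrt{-2 + J}$)
$z = \sqrt{2}$ ($z = \left(2 + \sqrt{-2 + 4}\right) 1 - 2 = \left(2 + \sqrt{2}\right) 1 - 2 = \left(2 + \sqrt{2}\right) - 2 = \sqrt{2} \approx 1.4142$)
$z \left(-118\right) + \left(\left(-15 + Z\right) + W{\left(6,5 \right)}\right) = \sqrt{2} \left(-118\right) - 42 = - 118 \sqrt{2} - 42 = -42 - 118 \sqrt{2}$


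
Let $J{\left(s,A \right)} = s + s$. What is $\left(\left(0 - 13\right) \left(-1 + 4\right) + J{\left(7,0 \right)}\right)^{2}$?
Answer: $625$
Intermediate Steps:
$J{\left(s,A \right)} = 2 s$
$\left(\left(0 - 13\right) \left(-1 + 4\right) + J{\left(7,0 \right)}\right)^{2} = \left(\left(0 - 13\right) \left(-1 + 4\right) + 2 \cdot 7\right)^{2} = \left(\left(-13\right) 3 + 14\right)^{2} = \left(-39 + 14\right)^{2} = \left(-25\right)^{2} = 625$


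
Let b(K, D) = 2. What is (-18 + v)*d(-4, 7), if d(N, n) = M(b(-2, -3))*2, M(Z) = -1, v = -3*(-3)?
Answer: 18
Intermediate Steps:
v = 9
d(N, n) = -2 (d(N, n) = -1*2 = -2)
(-18 + v)*d(-4, 7) = (-18 + 9)*(-2) = -9*(-2) = 18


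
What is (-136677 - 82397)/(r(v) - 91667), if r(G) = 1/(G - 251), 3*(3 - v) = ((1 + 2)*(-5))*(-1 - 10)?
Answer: 33189711/13887551 ≈ 2.3899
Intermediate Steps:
v = -52 (v = 3 - (1 + 2)*(-5)*(-1 - 10)/3 = 3 - 3*(-5)*(-11)/3 = 3 - (-5)*(-11) = 3 - ⅓*165 = 3 - 55 = -52)
r(G) = 1/(-251 + G)
(-136677 - 82397)/(r(v) - 91667) = (-136677 - 82397)/(1/(-251 - 52) - 91667) = -219074/(1/(-303) - 91667) = -219074/(-1/303 - 91667) = -219074/(-27775102/303) = -219074*(-303/27775102) = 33189711/13887551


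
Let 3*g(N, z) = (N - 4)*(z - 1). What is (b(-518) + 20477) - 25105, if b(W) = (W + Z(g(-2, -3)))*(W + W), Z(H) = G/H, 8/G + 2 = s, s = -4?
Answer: 1596578/3 ≈ 5.3219e+5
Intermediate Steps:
g(N, z) = (-1 + z)*(-4 + N)/3 (g(N, z) = ((N - 4)*(z - 1))/3 = ((-4 + N)*(-1 + z))/3 = ((-1 + z)*(-4 + N))/3 = (-1 + z)*(-4 + N)/3)
G = -4/3 (G = 8/(-2 - 4) = 8/(-6) = 8*(-⅙) = -4/3 ≈ -1.3333)
Z(H) = -4/(3*H)
b(W) = 2*W*(-⅙ + W) (b(W) = (W - 4/(3*(4/3 - 4/3*(-3) - ⅓*(-2) + (⅓)*(-2)*(-3))))*(W + W) = (W - 4/(3*(4/3 + 4 + ⅔ + 2)))*(2*W) = (W - 4/3/8)*(2*W) = (W - 4/3*⅛)*(2*W) = (W - ⅙)*(2*W) = (-⅙ + W)*(2*W) = 2*W*(-⅙ + W))
(b(-518) + 20477) - 25105 = ((⅓)*(-518)*(-1 + 6*(-518)) + 20477) - 25105 = ((⅓)*(-518)*(-1 - 3108) + 20477) - 25105 = ((⅓)*(-518)*(-3109) + 20477) - 25105 = (1610462/3 + 20477) - 25105 = 1671893/3 - 25105 = 1596578/3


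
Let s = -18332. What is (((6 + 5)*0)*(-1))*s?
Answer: 0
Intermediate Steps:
(((6 + 5)*0)*(-1))*s = (((6 + 5)*0)*(-1))*(-18332) = ((11*0)*(-1))*(-18332) = (0*(-1))*(-18332) = 0*(-18332) = 0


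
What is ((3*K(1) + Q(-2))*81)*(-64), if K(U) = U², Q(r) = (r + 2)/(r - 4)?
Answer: -15552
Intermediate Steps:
Q(r) = (2 + r)/(-4 + r)
((3*K(1) + Q(-2))*81)*(-64) = ((3*1² + (2 - 2)/(-4 - 2))*81)*(-64) = ((3*1 + 0/(-6))*81)*(-64) = ((3 - ⅙*0)*81)*(-64) = ((3 + 0)*81)*(-64) = (3*81)*(-64) = 243*(-64) = -15552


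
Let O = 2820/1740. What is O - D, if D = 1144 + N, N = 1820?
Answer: -85909/29 ≈ -2962.4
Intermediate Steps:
O = 47/29 (O = 2820*(1/1740) = 47/29 ≈ 1.6207)
D = 2964 (D = 1144 + 1820 = 2964)
O - D = 47/29 - 1*2964 = 47/29 - 2964 = -85909/29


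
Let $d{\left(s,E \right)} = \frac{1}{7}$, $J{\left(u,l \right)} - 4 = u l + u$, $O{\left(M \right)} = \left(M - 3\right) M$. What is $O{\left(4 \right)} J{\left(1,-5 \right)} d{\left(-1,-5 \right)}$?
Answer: $0$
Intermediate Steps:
$O{\left(M \right)} = M \left(-3 + M\right)$ ($O{\left(M \right)} = \left(-3 + M\right) M = M \left(-3 + M\right)$)
$J{\left(u,l \right)} = 4 + u + l u$ ($J{\left(u,l \right)} = 4 + \left(u l + u\right) = 4 + \left(l u + u\right) = 4 + \left(u + l u\right) = 4 + u + l u$)
$d{\left(s,E \right)} = \frac{1}{7}$
$O{\left(4 \right)} J{\left(1,-5 \right)} d{\left(-1,-5 \right)} = 4 \left(-3 + 4\right) \left(4 + 1 - 5\right) \frac{1}{7} = 4 \cdot 1 \left(4 + 1 - 5\right) \frac{1}{7} = 4 \cdot 0 \cdot \frac{1}{7} = 0 \cdot \frac{1}{7} = 0$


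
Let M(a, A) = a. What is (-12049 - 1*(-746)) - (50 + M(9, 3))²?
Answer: -14784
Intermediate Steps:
(-12049 - 1*(-746)) - (50 + M(9, 3))² = (-12049 - 1*(-746)) - (50 + 9)² = (-12049 + 746) - 1*59² = -11303 - 1*3481 = -11303 - 3481 = -14784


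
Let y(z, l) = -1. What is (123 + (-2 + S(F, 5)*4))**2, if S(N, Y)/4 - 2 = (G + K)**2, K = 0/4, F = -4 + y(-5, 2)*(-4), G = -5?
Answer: 305809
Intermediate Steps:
F = 0 (F = -4 - 1*(-4) = -4 + 4 = 0)
K = 0 (K = 0*(1/4) = 0)
S(N, Y) = 108 (S(N, Y) = 8 + 4*(-5 + 0)**2 = 8 + 4*(-5)**2 = 8 + 4*25 = 8 + 100 = 108)
(123 + (-2 + S(F, 5)*4))**2 = (123 + (-2 + 108*4))**2 = (123 + (-2 + 432))**2 = (123 + 430)**2 = 553**2 = 305809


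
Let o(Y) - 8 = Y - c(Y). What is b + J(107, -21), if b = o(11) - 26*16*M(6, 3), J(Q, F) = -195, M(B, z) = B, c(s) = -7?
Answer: -2665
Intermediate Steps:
o(Y) = 15 + Y (o(Y) = 8 + (Y - 1*(-7)) = 8 + (Y + 7) = 8 + (7 + Y) = 15 + Y)
b = -2470 (b = (15 + 11) - 26*16*6 = 26 - 416*6 = 26 - 1*2496 = 26 - 2496 = -2470)
b + J(107, -21) = -2470 - 195 = -2665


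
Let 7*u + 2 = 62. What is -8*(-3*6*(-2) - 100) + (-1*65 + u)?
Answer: 3189/7 ≈ 455.57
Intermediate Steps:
u = 60/7 (u = -2/7 + (⅐)*62 = -2/7 + 62/7 = 60/7 ≈ 8.5714)
-8*(-3*6*(-2) - 100) + (-1*65 + u) = -8*(-3*6*(-2) - 100) + (-1*65 + 60/7) = -8*(-18*(-2) - 100) + (-65 + 60/7) = -8*(36 - 100) - 395/7 = -8*(-64) - 395/7 = 512 - 395/7 = 3189/7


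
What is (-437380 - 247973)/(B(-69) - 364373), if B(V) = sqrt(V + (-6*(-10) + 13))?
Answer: 228451/121457 ≈ 1.8809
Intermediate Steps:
B(V) = sqrt(73 + V) (B(V) = sqrt(V + (60 + 13)) = sqrt(V + 73) = sqrt(73 + V))
(-437380 - 247973)/(B(-69) - 364373) = (-437380 - 247973)/(sqrt(73 - 69) - 364373) = -685353/(sqrt(4) - 364373) = -685353/(2 - 364373) = -685353/(-364371) = -685353*(-1/364371) = 228451/121457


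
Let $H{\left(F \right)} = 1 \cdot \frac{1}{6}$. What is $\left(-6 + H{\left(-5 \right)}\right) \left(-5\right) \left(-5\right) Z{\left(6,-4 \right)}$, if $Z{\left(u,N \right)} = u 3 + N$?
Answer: $- \frac{6125}{3} \approx -2041.7$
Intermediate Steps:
$Z{\left(u,N \right)} = N + 3 u$ ($Z{\left(u,N \right)} = 3 u + N = N + 3 u$)
$H{\left(F \right)} = \frac{1}{6}$ ($H{\left(F \right)} = 1 \cdot \frac{1}{6} = \frac{1}{6}$)
$\left(-6 + H{\left(-5 \right)}\right) \left(-5\right) \left(-5\right) Z{\left(6,-4 \right)} = \left(-6 + \frac{1}{6}\right) \left(-5\right) \left(-5\right) \left(-4 + 3 \cdot 6\right) = - \frac{35 \cdot 25 \left(-4 + 18\right)}{6} = - \frac{35 \cdot 25 \cdot 14}{6} = \left(- \frac{35}{6}\right) 350 = - \frac{6125}{3}$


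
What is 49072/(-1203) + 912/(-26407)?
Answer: -1296941440/31767621 ≈ -40.826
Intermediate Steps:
49072/(-1203) + 912/(-26407) = 49072*(-1/1203) + 912*(-1/26407) = -49072/1203 - 912/26407 = -1296941440/31767621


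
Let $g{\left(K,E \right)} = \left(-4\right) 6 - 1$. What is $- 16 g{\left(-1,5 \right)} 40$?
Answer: $16000$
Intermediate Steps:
$g{\left(K,E \right)} = -25$ ($g{\left(K,E \right)} = -24 - 1 = -25$)
$- 16 g{\left(-1,5 \right)} 40 = \left(-16\right) \left(-25\right) 40 = 400 \cdot 40 = 16000$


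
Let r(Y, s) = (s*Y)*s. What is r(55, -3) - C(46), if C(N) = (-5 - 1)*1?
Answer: 501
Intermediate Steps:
C(N) = -6 (C(N) = -6*1 = -6)
r(Y, s) = Y*s**2 (r(Y, s) = (Y*s)*s = Y*s**2)
r(55, -3) - C(46) = 55*(-3)**2 - 1*(-6) = 55*9 + 6 = 495 + 6 = 501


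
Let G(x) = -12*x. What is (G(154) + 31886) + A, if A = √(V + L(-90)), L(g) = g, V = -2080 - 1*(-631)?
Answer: 30038 + 9*I*√19 ≈ 30038.0 + 39.23*I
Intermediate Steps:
V = -1449 (V = -2080 + 631 = -1449)
A = 9*I*√19 (A = √(-1449 - 90) = √(-1539) = 9*I*√19 ≈ 39.23*I)
(G(154) + 31886) + A = (-12*154 + 31886) + 9*I*√19 = (-1848 + 31886) + 9*I*√19 = 30038 + 9*I*√19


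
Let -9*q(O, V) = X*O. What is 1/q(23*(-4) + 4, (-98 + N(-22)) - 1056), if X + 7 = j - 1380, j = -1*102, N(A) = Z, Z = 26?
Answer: -9/131032 ≈ -6.8686e-5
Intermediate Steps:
N(A) = 26
j = -102
X = -1489 (X = -7 + (-102 - 1380) = -7 - 1482 = -1489)
q(O, V) = 1489*O/9 (q(O, V) = -(-1489)*O/9 = 1489*O/9)
1/q(23*(-4) + 4, (-98 + N(-22)) - 1056) = 1/(1489*(23*(-4) + 4)/9) = 1/(1489*(-92 + 4)/9) = 1/((1489/9)*(-88)) = 1/(-131032/9) = -9/131032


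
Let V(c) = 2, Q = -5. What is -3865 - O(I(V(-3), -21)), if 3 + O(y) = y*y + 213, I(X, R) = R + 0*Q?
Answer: -4516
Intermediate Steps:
I(X, R) = R (I(X, R) = R + 0*(-5) = R + 0 = R)
O(y) = 210 + y² (O(y) = -3 + (y*y + 213) = -3 + (y² + 213) = -3 + (213 + y²) = 210 + y²)
-3865 - O(I(V(-3), -21)) = -3865 - (210 + (-21)²) = -3865 - (210 + 441) = -3865 - 1*651 = -3865 - 651 = -4516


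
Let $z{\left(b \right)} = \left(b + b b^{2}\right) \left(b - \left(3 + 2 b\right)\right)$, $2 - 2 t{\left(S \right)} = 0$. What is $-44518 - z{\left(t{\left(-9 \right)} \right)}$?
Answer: $-44510$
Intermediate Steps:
$t{\left(S \right)} = 1$ ($t{\left(S \right)} = 1 - 0 = 1 + 0 = 1$)
$z{\left(b \right)} = \left(-3 - b\right) \left(b + b^{3}\right)$ ($z{\left(b \right)} = \left(b + b^{3}\right) \left(-3 - b\right) = \left(-3 - b\right) \left(b + b^{3}\right)$)
$-44518 - z{\left(t{\left(-9 \right)} \right)} = -44518 - \left(-1\right) 1 \left(3 + 1 + 1^{3} + 3 \cdot 1^{2}\right) = -44518 - \left(-1\right) 1 \left(3 + 1 + 1 + 3 \cdot 1\right) = -44518 - \left(-1\right) 1 \left(3 + 1 + 1 + 3\right) = -44518 - \left(-1\right) 1 \cdot 8 = -44518 - -8 = -44518 + 8 = -44510$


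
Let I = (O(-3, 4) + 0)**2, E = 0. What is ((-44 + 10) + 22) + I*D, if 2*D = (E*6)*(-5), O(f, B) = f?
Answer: -12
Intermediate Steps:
D = 0 (D = ((0*6)*(-5))/2 = (0*(-5))/2 = (1/2)*0 = 0)
I = 9 (I = (-3 + 0)**2 = (-3)**2 = 9)
((-44 + 10) + 22) + I*D = ((-44 + 10) + 22) + 9*0 = (-34 + 22) + 0 = -12 + 0 = -12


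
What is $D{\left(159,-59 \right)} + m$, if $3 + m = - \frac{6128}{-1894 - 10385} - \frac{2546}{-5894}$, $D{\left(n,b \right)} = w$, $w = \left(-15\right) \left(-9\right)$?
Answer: $\frac{4810270499}{36186213} \approx 132.93$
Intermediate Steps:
$w = 135$
$D{\left(n,b \right)} = 135$
$m = - \frac{74868256}{36186213}$ ($m = -3 - \left(- \frac{1273}{2947} + \frac{6128}{-1894 - 10385}\right) = -3 - \left(- \frac{1273}{2947} + \frac{6128}{-12279}\right) = -3 + \left(\left(-6128\right) \left(- \frac{1}{12279}\right) + \frac{1273}{2947}\right) = -3 + \left(\frac{6128}{12279} + \frac{1273}{2947}\right) = -3 + \frac{33690383}{36186213} = - \frac{74868256}{36186213} \approx -2.069$)
$D{\left(159,-59 \right)} + m = 135 - \frac{74868256}{36186213} = \frac{4810270499}{36186213}$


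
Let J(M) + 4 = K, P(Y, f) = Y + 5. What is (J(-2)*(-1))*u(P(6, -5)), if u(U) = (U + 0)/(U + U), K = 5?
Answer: -½ ≈ -0.50000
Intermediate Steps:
P(Y, f) = 5 + Y
J(M) = 1 (J(M) = -4 + 5 = 1)
u(U) = ½ (u(U) = U/((2*U)) = U*(1/(2*U)) = ½)
(J(-2)*(-1))*u(P(6, -5)) = (1*(-1))*(½) = -1*½ = -½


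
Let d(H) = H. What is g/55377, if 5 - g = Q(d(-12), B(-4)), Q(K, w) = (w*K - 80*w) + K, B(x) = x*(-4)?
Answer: 1489/55377 ≈ 0.026888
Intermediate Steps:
B(x) = -4*x
Q(K, w) = K - 80*w + K*w (Q(K, w) = (K*w - 80*w) + K = (-80*w + K*w) + K = K - 80*w + K*w)
g = 1489 (g = 5 - (-12 - (-320)*(-4) - (-48)*(-4)) = 5 - (-12 - 80*16 - 12*16) = 5 - (-12 - 1280 - 192) = 5 - 1*(-1484) = 5 + 1484 = 1489)
g/55377 = 1489/55377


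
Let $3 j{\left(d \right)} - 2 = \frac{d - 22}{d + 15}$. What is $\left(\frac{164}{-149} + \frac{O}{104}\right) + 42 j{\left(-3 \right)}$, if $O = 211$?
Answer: $- \frac{11087}{46488} \approx -0.23849$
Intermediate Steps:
$j{\left(d \right)} = \frac{2}{3} + \frac{-22 + d}{3 \left(15 + d\right)}$ ($j{\left(d \right)} = \frac{2}{3} + \frac{\left(d - 22\right) \frac{1}{d + 15}}{3} = \frac{2}{3} + \frac{\left(-22 + d\right) \frac{1}{15 + d}}{3} = \frac{2}{3} + \frac{\frac{1}{15 + d} \left(-22 + d\right)}{3} = \frac{2}{3} + \frac{-22 + d}{3 \left(15 + d\right)}$)
$\left(\frac{164}{-149} + \frac{O}{104}\right) + 42 j{\left(-3 \right)} = \left(\frac{164}{-149} + \frac{211}{104}\right) + 42 \frac{\frac{8}{3} - 3}{15 - 3} = \left(164 \left(- \frac{1}{149}\right) + 211 \cdot \frac{1}{104}\right) + 42 \cdot \frac{1}{12} \left(- \frac{1}{3}\right) = \left(- \frac{164}{149} + \frac{211}{104}\right) + 42 \cdot \frac{1}{12} \left(- \frac{1}{3}\right) = \frac{14383}{15496} + 42 \left(- \frac{1}{36}\right) = \frac{14383}{15496} - \frac{7}{6} = - \frac{11087}{46488}$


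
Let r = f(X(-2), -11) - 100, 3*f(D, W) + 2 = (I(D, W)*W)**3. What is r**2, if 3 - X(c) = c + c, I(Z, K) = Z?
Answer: 208698217225/9 ≈ 2.3189e+10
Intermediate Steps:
X(c) = 3 - 2*c (X(c) = 3 - (c + c) = 3 - 2*c)
f(D, W) = -2/3 + D**3*W**3/3 (f(D, W) = -2/3 + (D*W)**3/3 = -2/3 + (D**3*W**3)/3 = -2/3 + D**3*W**3/3)
r = -456835/3 (r = (-2/3 + (1/3)*(3 - 2*(-2))**3*(-11)**3) - 100 = (-2/3 + (1/3)*(3 + 4)**3*(-1331)) - 100 = (-2/3 + (1/3)*7**3*(-1331)) - 100 = (-2/3 + (1/3)*343*(-1331)) - 100 = (-2/3 - 456533/3) - 100 = -456535/3 - 100 = -456835/3 ≈ -1.5228e+5)
r**2 = (-456835/3)**2 = 208698217225/9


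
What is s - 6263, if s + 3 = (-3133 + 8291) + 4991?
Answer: 3883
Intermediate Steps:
s = 10146 (s = -3 + ((-3133 + 8291) + 4991) = -3 + (5158 + 4991) = -3 + 10149 = 10146)
s - 6263 = 10146 - 6263 = 3883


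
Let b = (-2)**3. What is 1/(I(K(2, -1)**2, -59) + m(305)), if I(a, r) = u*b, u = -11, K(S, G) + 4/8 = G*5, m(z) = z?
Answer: 1/393 ≈ 0.0025445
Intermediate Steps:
K(S, G) = -1/2 + 5*G (K(S, G) = -1/2 + G*5 = -1/2 + 5*G)
b = -8
I(a, r) = 88 (I(a, r) = -11*(-8) = 88)
1/(I(K(2, -1)**2, -59) + m(305)) = 1/(88 + 305) = 1/393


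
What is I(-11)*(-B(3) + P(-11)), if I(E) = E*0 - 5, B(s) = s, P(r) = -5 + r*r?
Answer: -565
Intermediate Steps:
P(r) = -5 + r**2
I(E) = -5 (I(E) = 0 - 5 = -5)
I(-11)*(-B(3) + P(-11)) = -5*(-1*3 + (-5 + (-11)**2)) = -5*(-3 + (-5 + 121)) = -5*(-3 + 116) = -5*113 = -565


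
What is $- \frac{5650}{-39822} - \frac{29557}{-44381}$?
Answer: $\frac{713885752}{883670091} \approx 0.80786$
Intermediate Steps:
$- \frac{5650}{-39822} - \frac{29557}{-44381} = \left(-5650\right) \left(- \frac{1}{39822}\right) - - \frac{29557}{44381} = \frac{2825}{19911} + \frac{29557}{44381} = \frac{713885752}{883670091}$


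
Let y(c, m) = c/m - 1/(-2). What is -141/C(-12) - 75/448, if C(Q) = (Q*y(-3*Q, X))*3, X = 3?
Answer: 4903/33600 ≈ 0.14592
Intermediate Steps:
y(c, m) = ½ + c/m (y(c, m) = c/m - 1*(-½) = c/m + ½ = ½ + c/m)
C(Q) = 3*Q*(½ - Q) (C(Q) = (Q*((-3*Q + (½)*3)/3))*3 = (Q*((-3*Q + 3/2)/3))*3 = (Q*((3/2 - 3*Q)/3))*3 = (Q*(½ - Q))*3 = 3*Q*(½ - Q))
-141/C(-12) - 75/448 = -141*(-1/(18*(1 - 2*(-12)))) - 75/448 = -141*(-1/(18*(1 + 24))) - 75*1/448 = -141/((3/2)*(-12)*25) - 75/448 = -141/(-450) - 75/448 = -141*(-1/450) - 75/448 = 47/150 - 75/448 = 4903/33600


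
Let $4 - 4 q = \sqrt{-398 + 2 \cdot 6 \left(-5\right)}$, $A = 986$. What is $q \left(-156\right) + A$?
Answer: $830 + 39 i \sqrt{458} \approx 830.0 + 834.64 i$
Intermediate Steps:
$q = 1 - \frac{i \sqrt{458}}{4}$ ($q = 1 - \frac{\sqrt{-398 + 2 \cdot 6 \left(-5\right)}}{4} = 1 - \frac{\sqrt{-398 + 12 \left(-5\right)}}{4} = 1 - \frac{\sqrt{-398 - 60}}{4} = 1 - \frac{\sqrt{-458}}{4} = 1 - \frac{i \sqrt{458}}{4} \approx 1.0 - 5.3502 i$)
$q \left(-156\right) + A = \left(1 - \frac{i \sqrt{458}}{4}\right) \left(-156\right) + 986 = \left(-156 + 39 i \sqrt{458}\right) + 986 = 830 + 39 i \sqrt{458}$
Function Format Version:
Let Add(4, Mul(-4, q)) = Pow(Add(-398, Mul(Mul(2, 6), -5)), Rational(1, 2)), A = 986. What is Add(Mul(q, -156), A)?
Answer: Add(830, Mul(39, I, Pow(458, Rational(1, 2)))) ≈ Add(830.00, Mul(834.64, I))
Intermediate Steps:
q = Add(1, Mul(Rational(-1, 4), I, Pow(458, Rational(1, 2)))) (q = Add(1, Mul(Rational(-1, 4), Pow(Add(-398, Mul(Mul(2, 6), -5)), Rational(1, 2)))) = Add(1, Mul(Rational(-1, 4), Pow(Add(-398, Mul(12, -5)), Rational(1, 2)))) = Add(1, Mul(Rational(-1, 4), Pow(Add(-398, -60), Rational(1, 2)))) = Add(1, Mul(Rational(-1, 4), Pow(-458, Rational(1, 2)))) = Add(1, Mul(Rational(-1, 4), Mul(I, Pow(458, Rational(1, 2))))) = Add(1, Mul(Rational(-1, 4), I, Pow(458, Rational(1, 2)))) ≈ Add(1.0000, Mul(-5.3502, I)))
Add(Mul(q, -156), A) = Add(Mul(Add(1, Mul(Rational(-1, 4), I, Pow(458, Rational(1, 2)))), -156), 986) = Add(Add(-156, Mul(39, I, Pow(458, Rational(1, 2)))), 986) = Add(830, Mul(39, I, Pow(458, Rational(1, 2))))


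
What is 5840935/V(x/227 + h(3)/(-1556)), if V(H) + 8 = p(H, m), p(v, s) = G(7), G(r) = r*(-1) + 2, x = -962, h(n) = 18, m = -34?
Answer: -5840935/13 ≈ -4.4930e+5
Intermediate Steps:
G(r) = 2 - r (G(r) = -r + 2 = 2 - r)
p(v, s) = -5 (p(v, s) = 2 - 1*7 = 2 - 7 = -5)
V(H) = -13 (V(H) = -8 - 5 = -13)
5840935/V(x/227 + h(3)/(-1556)) = 5840935/(-13) = 5840935*(-1/13) = -5840935/13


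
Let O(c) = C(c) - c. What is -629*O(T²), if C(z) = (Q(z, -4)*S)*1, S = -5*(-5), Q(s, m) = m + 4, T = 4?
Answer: 10064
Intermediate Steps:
Q(s, m) = 4 + m
S = 25
C(z) = 0 (C(z) = ((4 - 4)*25)*1 = (0*25)*1 = 0*1 = 0)
O(c) = -c (O(c) = 0 - c = -c)
-629*O(T²) = -(-629)*4² = -(-629)*16 = -629*(-16) = 10064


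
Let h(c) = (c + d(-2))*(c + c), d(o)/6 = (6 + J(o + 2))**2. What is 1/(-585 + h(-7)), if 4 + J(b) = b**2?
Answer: -1/823 ≈ -0.0012151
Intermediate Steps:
J(b) = -4 + b**2
d(o) = 6*(2 + (2 + o)**2)**2 (d(o) = 6*(6 + (-4 + (o + 2)**2))**2 = 6*(6 + (-4 + (2 + o)**2))**2 = 6*(2 + (2 + o)**2)**2)
h(c) = 2*c*(24 + c) (h(c) = (c + 6*(2 + (2 - 2)**2)**2)*(c + c) = (c + 6*(2 + 0**2)**2)*(2*c) = (c + 6*(2 + 0)**2)*(2*c) = (c + 6*2**2)*(2*c) = (c + 6*4)*(2*c) = (c + 24)*(2*c) = (24 + c)*(2*c) = 2*c*(24 + c))
1/(-585 + h(-7)) = 1/(-585 + 2*(-7)*(24 - 7)) = 1/(-585 + 2*(-7)*17) = 1/(-585 - 238) = 1/(-823) = -1/823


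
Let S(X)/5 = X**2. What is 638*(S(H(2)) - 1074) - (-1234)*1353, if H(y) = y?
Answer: 997150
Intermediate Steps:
S(X) = 5*X**2
638*(S(H(2)) - 1074) - (-1234)*1353 = 638*(5*2**2 - 1074) - (-1234)*1353 = 638*(5*4 - 1074) - 1*(-1669602) = 638*(20 - 1074) + 1669602 = 638*(-1054) + 1669602 = -672452 + 1669602 = 997150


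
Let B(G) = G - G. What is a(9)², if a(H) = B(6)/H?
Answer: 0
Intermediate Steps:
B(G) = 0
a(H) = 0 (a(H) = 0/H = 0)
a(9)² = 0² = 0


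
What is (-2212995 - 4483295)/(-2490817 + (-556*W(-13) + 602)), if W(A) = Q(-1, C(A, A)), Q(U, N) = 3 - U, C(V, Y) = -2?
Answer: 91730/34143 ≈ 2.6866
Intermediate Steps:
W(A) = 4 (W(A) = 3 - 1*(-1) = 3 + 1 = 4)
(-2212995 - 4483295)/(-2490817 + (-556*W(-13) + 602)) = (-2212995 - 4483295)/(-2490817 + (-556*4 + 602)) = -6696290/(-2490817 + (-2224 + 602)) = -6696290/(-2490817 - 1622) = -6696290/(-2492439) = -6696290*(-1/2492439) = 91730/34143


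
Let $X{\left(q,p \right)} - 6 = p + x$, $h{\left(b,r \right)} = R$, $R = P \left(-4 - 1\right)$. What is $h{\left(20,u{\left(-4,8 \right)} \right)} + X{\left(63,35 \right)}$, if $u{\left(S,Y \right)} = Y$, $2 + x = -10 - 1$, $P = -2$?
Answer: $38$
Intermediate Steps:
$x = -13$ ($x = -2 - 11 = -13$)
$R = 10$ ($R = - 2 \left(-4 - 1\right) = \left(-2\right) \left(-5\right) = 10$)
$h{\left(b,r \right)} = 10$
$X{\left(q,p \right)} = -7 + p$ ($X{\left(q,p \right)} = 6 + \left(p - 13\right) = 6 + \left(-13 + p\right) = -7 + p$)
$h{\left(20,u{\left(-4,8 \right)} \right)} + X{\left(63,35 \right)} = 10 + \left(-7 + 35\right) = 10 + 28 = 38$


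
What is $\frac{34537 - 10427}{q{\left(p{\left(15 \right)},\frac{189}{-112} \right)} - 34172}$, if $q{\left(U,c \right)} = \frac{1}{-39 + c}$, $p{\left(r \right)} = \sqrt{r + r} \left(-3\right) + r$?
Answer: $- \frac{7847805}{11122994} \approx -0.70555$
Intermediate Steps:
$p{\left(r \right)} = r - 3 \sqrt{2} \sqrt{r}$ ($p{\left(r \right)} = \sqrt{2 r} \left(-3\right) + r = \sqrt{2} \sqrt{r} \left(-3\right) + r = - 3 \sqrt{2} \sqrt{r} + r = r - 3 \sqrt{2} \sqrt{r}$)
$\frac{34537 - 10427}{q{\left(p{\left(15 \right)},\frac{189}{-112} \right)} - 34172} = \frac{34537 - 10427}{\frac{1}{-39 + \frac{189}{-112}} - 34172} = \frac{24110}{\frac{1}{-39 + 189 \left(- \frac{1}{112}\right)} - 34172} = \frac{24110}{\frac{1}{-39 - \frac{27}{16}} - 34172} = \frac{24110}{\frac{1}{- \frac{651}{16}} - 34172} = \frac{24110}{- \frac{16}{651} - 34172} = \frac{24110}{- \frac{22245988}{651}} = 24110 \left(- \frac{651}{22245988}\right) = - \frac{7847805}{11122994}$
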